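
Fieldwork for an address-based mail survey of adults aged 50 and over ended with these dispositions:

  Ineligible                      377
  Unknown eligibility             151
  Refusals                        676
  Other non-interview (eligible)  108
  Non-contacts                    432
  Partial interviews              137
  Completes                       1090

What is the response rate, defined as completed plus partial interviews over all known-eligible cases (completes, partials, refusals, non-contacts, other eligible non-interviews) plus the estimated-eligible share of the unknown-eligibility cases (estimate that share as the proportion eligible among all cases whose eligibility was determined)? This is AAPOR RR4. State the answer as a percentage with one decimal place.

Numerator = 1090 + 137 = 1227
Eligible (known) = 1090 + 137 + 676 + 432 + 108 = 2443
e = 2443 / (2443 + 377) = 2443 / 2820 = 0.8663
Eligible share of unknowns = 0.8663 × 151 = 130.81
Base = 2443 + 130.81 = 2573.81
RR4 = 1227 / 2573.81 = 0.4767

47.7%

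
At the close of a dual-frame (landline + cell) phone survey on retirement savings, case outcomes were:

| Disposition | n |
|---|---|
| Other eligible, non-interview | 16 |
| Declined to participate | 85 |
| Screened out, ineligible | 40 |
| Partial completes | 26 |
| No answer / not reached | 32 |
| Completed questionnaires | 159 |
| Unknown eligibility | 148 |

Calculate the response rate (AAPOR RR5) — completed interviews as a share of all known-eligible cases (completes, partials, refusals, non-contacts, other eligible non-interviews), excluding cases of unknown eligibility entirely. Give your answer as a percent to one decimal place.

Numerator = 159
Base = 159 + 26 + 85 + 32 + 16 = 318
RR5 = 159 / 318 = 0.5000

50.0%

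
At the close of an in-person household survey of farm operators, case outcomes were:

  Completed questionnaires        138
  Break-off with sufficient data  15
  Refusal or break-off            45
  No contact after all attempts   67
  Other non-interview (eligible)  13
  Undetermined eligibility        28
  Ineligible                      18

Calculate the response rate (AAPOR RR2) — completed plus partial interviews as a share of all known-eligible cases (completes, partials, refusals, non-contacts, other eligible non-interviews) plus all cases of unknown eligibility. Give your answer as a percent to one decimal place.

50.0%

Top: 138 + 15 = 153
Denominator: 138 + 15 + 45 + 67 + 13 + 28 = 306
RR2 = 153 / 306 = 0.5000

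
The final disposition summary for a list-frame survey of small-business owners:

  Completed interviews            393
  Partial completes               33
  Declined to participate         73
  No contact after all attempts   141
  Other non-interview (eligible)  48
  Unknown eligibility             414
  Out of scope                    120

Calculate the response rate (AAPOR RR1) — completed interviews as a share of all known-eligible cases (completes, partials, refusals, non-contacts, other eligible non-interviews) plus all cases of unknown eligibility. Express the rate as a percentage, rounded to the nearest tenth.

35.7%

Top: 393
Denom: 393 + 33 + 73 + 141 + 48 + 414 = 1102
RR1 = 393 / 1102 = 0.3566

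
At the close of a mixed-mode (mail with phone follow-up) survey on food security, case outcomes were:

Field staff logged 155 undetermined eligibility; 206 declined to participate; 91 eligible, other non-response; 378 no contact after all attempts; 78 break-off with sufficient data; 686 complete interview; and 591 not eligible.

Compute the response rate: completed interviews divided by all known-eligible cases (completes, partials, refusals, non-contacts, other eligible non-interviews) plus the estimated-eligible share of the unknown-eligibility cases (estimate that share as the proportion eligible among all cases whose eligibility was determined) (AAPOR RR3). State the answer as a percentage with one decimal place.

Numerator: 686
Determined eligible: 686 + 78 + 206 + 378 + 91 = 1439
e = 1439 / (1439 + 591) = 1439 / 2030 = 0.7089
Eligible share of unknowns: 0.7089 × 155 = 109.88
Denom: 1439 + 109.88 = 1548.88
RR3 = 686 / 1548.88 = 0.4429

44.3%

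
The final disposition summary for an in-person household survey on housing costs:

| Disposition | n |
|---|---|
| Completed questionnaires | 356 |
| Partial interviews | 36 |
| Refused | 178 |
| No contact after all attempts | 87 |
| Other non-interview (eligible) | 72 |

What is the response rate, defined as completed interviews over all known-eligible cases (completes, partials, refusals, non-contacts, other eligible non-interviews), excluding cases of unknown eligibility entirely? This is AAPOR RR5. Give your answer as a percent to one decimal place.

48.8%

Num = 356
Base = 356 + 36 + 178 + 87 + 72 = 729
RR5 = 356 / 729 = 0.4883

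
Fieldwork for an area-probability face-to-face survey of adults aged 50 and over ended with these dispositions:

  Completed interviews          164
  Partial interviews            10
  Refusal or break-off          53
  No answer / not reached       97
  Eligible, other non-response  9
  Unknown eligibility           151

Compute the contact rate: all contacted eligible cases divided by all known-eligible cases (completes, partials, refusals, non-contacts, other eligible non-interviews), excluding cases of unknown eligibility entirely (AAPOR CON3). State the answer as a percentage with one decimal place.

Numerator: 164 + 10 + 53 + 9 = 236
Denominator: 164 + 10 + 53 + 97 + 9 = 333
CON3 = 236 / 333 = 0.7087

70.9%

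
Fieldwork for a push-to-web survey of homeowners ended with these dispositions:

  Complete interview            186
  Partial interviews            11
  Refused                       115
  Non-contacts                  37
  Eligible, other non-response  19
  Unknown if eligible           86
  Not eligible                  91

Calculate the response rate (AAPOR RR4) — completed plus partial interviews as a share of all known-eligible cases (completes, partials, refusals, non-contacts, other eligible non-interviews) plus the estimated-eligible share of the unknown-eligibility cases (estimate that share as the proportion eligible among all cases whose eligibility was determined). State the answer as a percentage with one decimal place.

45.1%

Top: 186 + 11 = 197
Determined eligible: 186 + 11 + 115 + 37 + 19 = 368
e = 368 / (368 + 91) = 368 / 459 = 0.8017
e × U: 0.8017 × 86 = 68.95
Denom: 368 + 68.95 = 436.95
RR4 = 197 / 436.95 = 0.4509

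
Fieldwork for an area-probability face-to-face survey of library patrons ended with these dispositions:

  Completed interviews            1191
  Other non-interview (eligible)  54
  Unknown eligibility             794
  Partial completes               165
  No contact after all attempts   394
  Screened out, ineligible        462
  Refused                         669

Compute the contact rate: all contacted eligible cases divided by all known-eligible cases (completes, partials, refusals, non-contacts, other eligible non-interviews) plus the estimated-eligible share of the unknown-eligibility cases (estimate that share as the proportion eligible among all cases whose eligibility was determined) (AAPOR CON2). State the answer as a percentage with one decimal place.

66.2%

Num: 1191 + 165 + 669 + 54 = 2079
Eligible (known): 1191 + 165 + 669 + 394 + 54 = 2473
e = 2473 / (2473 + 462) = 2473 / 2935 = 0.8426
e × U: 0.8426 × 794 = 669.02
Denominator: 2473 + 669.02 = 3142.02
CON2 = 2079 / 3142.02 = 0.6617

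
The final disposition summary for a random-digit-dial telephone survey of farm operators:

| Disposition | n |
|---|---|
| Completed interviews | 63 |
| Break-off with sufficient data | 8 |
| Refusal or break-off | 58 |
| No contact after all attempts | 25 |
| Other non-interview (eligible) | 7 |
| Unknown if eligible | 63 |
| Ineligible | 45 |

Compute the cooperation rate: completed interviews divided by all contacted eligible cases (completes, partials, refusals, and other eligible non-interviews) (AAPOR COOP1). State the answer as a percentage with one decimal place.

Numerator → 63
Denominator → 63 + 8 + 58 + 7 = 136
COOP1 = 63 / 136 = 0.4632

46.3%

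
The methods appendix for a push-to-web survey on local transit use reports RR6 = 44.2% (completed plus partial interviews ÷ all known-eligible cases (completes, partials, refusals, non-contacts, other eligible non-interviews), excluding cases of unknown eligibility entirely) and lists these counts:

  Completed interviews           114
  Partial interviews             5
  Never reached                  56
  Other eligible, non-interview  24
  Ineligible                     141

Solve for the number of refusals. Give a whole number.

Num = 114 + 5 = 119
RR6 = 119 / D = 0.442
D = 119 / 0.442 = 269.2
Other denominator terms total 199
refusals = 269.2 − 199 ≈ 70

70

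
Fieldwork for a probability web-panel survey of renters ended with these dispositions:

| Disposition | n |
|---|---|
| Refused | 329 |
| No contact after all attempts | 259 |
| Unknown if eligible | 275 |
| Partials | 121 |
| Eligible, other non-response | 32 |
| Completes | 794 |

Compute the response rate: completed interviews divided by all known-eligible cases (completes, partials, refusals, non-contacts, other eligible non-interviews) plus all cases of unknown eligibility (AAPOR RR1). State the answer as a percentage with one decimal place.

43.9%

Top = 794
Denominator = 794 + 121 + 329 + 259 + 32 + 275 = 1810
RR1 = 794 / 1810 = 0.4387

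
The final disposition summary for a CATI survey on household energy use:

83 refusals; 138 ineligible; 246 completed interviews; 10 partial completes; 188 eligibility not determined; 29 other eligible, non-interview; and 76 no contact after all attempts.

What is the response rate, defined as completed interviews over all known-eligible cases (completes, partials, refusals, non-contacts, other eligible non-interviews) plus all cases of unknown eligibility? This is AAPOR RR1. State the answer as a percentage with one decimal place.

Top = 246
Denominator = 246 + 10 + 83 + 76 + 29 + 188 = 632
RR1 = 246 / 632 = 0.3892

38.9%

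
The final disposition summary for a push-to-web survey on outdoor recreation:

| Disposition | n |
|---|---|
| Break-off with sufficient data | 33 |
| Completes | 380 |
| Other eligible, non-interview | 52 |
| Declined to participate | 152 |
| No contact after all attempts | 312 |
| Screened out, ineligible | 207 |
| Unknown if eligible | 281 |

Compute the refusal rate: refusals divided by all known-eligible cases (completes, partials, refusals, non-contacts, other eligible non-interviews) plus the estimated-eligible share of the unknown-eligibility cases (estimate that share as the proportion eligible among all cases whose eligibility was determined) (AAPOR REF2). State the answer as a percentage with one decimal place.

13.1%

Num = 152
Eligible (known) = 380 + 33 + 152 + 312 + 52 = 929
e = 929 / (929 + 207) = 929 / 1136 = 0.8178
e × U = 0.8178 × 281 = 229.80
Denominator = 929 + 229.80 = 1158.80
REF2 = 152 / 1158.80 = 0.1312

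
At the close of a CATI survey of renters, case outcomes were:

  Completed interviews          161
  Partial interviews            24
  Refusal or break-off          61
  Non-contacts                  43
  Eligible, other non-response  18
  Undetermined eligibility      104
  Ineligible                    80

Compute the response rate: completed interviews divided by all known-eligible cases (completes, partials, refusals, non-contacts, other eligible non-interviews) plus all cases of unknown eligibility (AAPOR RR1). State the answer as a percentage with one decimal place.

Numerator: 161
Denom: 161 + 24 + 61 + 43 + 18 + 104 = 411
RR1 = 161 / 411 = 0.3917

39.2%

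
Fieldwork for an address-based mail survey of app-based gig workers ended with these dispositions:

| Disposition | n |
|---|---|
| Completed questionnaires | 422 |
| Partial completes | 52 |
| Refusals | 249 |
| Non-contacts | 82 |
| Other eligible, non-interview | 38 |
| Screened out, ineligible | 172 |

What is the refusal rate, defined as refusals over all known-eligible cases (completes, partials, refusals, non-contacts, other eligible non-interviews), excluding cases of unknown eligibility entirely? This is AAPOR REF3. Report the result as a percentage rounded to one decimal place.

29.5%

Num: 249
Denominator: 422 + 52 + 249 + 82 + 38 = 843
REF3 = 249 / 843 = 0.2954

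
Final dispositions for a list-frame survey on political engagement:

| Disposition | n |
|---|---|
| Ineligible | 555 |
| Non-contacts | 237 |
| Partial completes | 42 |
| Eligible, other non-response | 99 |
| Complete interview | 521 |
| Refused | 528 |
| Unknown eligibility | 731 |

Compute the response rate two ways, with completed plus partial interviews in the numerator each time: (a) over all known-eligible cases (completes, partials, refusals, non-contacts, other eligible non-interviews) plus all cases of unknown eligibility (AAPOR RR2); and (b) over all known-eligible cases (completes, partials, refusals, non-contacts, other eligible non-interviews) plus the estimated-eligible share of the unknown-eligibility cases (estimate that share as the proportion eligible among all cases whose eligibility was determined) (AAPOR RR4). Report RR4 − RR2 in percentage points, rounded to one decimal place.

Num = 521 + 42 = 563
Denominator = 521 + 42 + 528 + 237 + 99 + 731 = 2158
RR2 = 563 / 2158 = 0.2609
Eligible (known) = 521 + 42 + 528 + 237 + 99 = 1427
e = 1427 / (1427 + 555) = 1427 / 1982 = 0.7200
Estimated eligible among unknowns = 0.7200 × 731 = 526.32
Denominator = 1427 + 526.32 = 1953.32
RR4 = 563 / 1953.32 = 0.2882
Difference = 28.82 − 26.09 = 2.73 percentage points

2.7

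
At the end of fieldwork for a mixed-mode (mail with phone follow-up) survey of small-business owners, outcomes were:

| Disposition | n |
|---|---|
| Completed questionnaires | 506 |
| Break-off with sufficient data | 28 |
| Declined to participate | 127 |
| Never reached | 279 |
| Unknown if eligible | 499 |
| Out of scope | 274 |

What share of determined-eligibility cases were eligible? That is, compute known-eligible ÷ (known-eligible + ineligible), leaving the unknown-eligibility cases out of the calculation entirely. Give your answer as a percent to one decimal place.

77.4%

Determined eligible → 506 + 28 + 127 + 279 = 940
e = 940 / (940 + 274) = 940 / 1214 = 0.7743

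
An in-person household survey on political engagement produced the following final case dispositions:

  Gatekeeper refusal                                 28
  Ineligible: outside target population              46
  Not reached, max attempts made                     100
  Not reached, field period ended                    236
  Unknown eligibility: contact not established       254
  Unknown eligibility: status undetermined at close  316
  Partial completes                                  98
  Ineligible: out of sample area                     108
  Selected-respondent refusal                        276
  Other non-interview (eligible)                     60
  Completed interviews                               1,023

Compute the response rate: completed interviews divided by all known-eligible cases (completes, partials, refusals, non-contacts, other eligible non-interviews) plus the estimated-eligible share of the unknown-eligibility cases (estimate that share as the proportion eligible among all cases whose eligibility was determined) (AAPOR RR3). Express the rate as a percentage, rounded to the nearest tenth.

Refused = 28 + 276 = 304
Non-contacts = 236 + 100 = 336
Unknown if eligible = 254 + 316 = 570
Screened out, ineligible = 46 + 108 = 154
Top = 1023
Determined eligible = 1023 + 98 + 304 + 336 + 60 = 1821
e = 1821 / (1821 + 154) = 1821 / 1975 = 0.9220
Estimated eligible among unknowns = 0.9220 × 570 = 525.54
Base = 1821 + 525.54 = 2346.54
RR3 = 1023 / 2346.54 = 0.4360

43.6%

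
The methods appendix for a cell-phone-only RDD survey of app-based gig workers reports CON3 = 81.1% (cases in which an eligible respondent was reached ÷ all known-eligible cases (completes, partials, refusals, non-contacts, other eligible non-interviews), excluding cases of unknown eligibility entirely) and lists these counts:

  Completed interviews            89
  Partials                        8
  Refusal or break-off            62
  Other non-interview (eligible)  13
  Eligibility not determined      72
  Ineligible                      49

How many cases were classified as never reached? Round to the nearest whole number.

40

Top = 89 + 8 + 62 + 13 = 172
CON3 = 172 / D = 0.811
D = 172 / 0.811 = 212.1
Rest of base = 172
never reached = 212.1 − 172 ≈ 40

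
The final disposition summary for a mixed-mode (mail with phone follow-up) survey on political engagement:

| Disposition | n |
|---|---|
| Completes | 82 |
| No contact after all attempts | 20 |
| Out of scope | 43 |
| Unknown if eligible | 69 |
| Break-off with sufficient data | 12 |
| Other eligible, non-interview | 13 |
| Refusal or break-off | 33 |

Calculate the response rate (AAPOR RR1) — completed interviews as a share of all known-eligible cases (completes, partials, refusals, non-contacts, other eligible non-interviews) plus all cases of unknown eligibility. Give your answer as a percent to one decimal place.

Numerator: 82
Denom: 82 + 12 + 33 + 20 + 13 + 69 = 229
RR1 = 82 / 229 = 0.3581

35.8%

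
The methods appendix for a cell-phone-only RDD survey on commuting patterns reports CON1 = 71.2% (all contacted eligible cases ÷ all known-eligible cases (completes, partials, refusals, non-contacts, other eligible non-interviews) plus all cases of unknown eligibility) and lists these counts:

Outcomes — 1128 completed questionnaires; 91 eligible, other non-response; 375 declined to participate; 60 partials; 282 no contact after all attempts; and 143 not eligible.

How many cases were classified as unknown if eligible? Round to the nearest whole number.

Numerator = 1128 + 60 + 375 + 91 = 1654
CON1 = 1654 / D = 0.712
D = 1654 / 0.712 = 2323.0
Remaining denominator categories sum to 1936
unknown if eligible = 2323.0 − 1936 ≈ 387

387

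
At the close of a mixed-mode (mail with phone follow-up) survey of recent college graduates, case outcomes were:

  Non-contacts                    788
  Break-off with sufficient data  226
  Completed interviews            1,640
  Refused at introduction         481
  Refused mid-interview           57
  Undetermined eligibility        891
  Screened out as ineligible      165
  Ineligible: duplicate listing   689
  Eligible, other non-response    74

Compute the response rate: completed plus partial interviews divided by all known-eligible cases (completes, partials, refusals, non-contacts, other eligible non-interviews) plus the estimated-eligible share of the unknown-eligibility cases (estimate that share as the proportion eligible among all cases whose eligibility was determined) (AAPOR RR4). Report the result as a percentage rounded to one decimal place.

Refusals = 481 + 57 = 538
Screened out, ineligible = 165 + 689 = 854
Num → 1640 + 226 = 1866
Eligible (known) → 1640 + 226 + 538 + 788 + 74 = 3266
e = 3266 / (3266 + 854) = 3266 / 4120 = 0.7927
Eligible share of unknowns → 0.7927 × 891 = 706.30
Denominator → 3266 + 706.30 = 3972.30
RR4 = 1866 / 3972.30 = 0.4698

47.0%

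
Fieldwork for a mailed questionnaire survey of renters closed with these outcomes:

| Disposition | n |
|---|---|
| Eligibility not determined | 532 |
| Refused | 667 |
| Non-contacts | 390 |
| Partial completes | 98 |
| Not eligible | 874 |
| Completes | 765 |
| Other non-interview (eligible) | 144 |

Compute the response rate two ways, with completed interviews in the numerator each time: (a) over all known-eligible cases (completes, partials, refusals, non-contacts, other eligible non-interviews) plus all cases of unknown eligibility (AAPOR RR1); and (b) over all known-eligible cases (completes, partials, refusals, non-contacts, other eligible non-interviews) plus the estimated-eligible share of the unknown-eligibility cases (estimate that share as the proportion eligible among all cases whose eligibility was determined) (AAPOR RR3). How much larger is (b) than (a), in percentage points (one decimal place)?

Top → 765
Denominator → 765 + 98 + 667 + 390 + 144 + 532 = 2596
RR1 = 765 / 2596 = 0.2947
Eligible (known) → 765 + 98 + 667 + 390 + 144 = 2064
e = 2064 / (2064 + 874) = 2064 / 2938 = 0.7025
Estimated eligible among unknowns → 0.7025 × 532 = 373.73
Denominator → 2064 + 373.73 = 2437.73
RR3 = 765 / 2437.73 = 0.3138
Difference = 31.38 − 29.47 = 1.91 percentage points

1.9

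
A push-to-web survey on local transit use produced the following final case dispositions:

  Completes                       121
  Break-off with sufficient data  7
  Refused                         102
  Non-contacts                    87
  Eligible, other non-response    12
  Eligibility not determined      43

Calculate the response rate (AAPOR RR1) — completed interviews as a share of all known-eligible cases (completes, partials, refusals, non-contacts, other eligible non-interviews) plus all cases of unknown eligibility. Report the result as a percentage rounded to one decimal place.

Top → 121
Base → 121 + 7 + 102 + 87 + 12 + 43 = 372
RR1 = 121 / 372 = 0.3253

32.5%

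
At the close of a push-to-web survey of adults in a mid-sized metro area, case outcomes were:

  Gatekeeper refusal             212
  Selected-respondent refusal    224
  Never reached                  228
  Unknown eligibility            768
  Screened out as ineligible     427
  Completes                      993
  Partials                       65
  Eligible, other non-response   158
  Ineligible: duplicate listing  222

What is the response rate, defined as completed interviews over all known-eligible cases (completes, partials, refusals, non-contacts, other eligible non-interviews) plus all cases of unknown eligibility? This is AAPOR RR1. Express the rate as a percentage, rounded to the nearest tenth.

37.5%

Declined to participate = 212 + 224 = 436
Ineligible = 427 + 222 = 649
Numerator → 993
Base → 993 + 65 + 436 + 228 + 158 + 768 = 2648
RR1 = 993 / 2648 = 0.3750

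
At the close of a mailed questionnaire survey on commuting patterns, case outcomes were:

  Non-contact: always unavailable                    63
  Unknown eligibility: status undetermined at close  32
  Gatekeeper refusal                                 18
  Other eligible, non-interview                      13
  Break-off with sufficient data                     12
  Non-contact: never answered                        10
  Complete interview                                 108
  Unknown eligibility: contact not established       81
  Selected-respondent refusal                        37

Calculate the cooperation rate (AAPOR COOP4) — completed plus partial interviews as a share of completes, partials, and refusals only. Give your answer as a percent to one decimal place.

68.6%

Refusals = 18 + 37 = 55
No answer / not reached = 10 + 63 = 73
Unknown eligibility = 81 + 32 = 113
Numerator: 108 + 12 = 120
Base: 108 + 12 + 55 = 175
COOP4 = 120 / 175 = 0.6857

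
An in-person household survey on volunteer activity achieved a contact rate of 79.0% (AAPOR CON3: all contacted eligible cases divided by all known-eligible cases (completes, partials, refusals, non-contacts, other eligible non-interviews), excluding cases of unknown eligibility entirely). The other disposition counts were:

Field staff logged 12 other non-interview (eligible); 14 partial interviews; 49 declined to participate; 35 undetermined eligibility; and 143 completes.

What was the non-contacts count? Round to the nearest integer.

58

Num: 143 + 14 + 49 + 12 = 218
CON3 = 218 / D = 0.790
D = 218 / 0.790 = 275.9
Remaining denominator categories sum to 218
non-contacts = 275.9 − 218 ≈ 58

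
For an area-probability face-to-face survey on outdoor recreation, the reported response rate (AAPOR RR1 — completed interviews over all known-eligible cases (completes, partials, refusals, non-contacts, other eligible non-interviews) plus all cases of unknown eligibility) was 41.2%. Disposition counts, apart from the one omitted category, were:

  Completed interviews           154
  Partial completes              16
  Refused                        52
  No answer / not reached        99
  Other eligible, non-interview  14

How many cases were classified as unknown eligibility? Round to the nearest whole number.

RR1 = 154 / D = 0.412
D = 154 / 0.412 = 373.8
Other denominator terms total 335
unknown eligibility = 373.8 − 335 ≈ 39

39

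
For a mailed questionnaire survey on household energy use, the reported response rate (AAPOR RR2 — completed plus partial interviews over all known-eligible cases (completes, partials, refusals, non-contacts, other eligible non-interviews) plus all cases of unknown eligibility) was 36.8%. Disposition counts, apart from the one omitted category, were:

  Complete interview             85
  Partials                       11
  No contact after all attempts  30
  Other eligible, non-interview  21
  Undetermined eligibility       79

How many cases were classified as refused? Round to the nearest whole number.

Top: 85 + 11 = 96
RR2 = 96 / D = 0.368
D = 96 / 0.368 = 260.9
Remaining denominator categories sum to 226
refused = 260.9 − 226 ≈ 35

35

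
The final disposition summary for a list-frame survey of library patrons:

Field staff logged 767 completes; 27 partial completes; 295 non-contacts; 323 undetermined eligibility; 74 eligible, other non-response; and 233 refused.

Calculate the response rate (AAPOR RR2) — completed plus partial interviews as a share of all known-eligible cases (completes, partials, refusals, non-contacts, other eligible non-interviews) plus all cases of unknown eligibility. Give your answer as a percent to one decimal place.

46.2%

Num: 767 + 27 = 794
Denom: 767 + 27 + 233 + 295 + 74 + 323 = 1719
RR2 = 794 / 1719 = 0.4619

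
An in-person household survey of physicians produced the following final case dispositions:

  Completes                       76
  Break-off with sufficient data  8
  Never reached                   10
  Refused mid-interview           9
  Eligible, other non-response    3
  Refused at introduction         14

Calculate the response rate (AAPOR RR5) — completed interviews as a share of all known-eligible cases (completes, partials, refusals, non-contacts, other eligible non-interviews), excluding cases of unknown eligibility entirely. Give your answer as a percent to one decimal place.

63.3%

Refused = 14 + 9 = 23
Numerator: 76
Denominator: 76 + 8 + 23 + 10 + 3 = 120
RR5 = 76 / 120 = 0.6333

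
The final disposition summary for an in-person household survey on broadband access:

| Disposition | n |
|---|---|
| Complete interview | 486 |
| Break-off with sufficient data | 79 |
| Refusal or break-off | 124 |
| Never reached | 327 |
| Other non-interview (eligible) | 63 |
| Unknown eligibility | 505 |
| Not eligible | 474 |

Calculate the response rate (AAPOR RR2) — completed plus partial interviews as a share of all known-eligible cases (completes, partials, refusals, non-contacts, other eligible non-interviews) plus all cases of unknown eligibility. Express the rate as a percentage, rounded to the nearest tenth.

Top = 486 + 79 = 565
Denominator = 486 + 79 + 124 + 327 + 63 + 505 = 1584
RR2 = 565 / 1584 = 0.3567

35.7%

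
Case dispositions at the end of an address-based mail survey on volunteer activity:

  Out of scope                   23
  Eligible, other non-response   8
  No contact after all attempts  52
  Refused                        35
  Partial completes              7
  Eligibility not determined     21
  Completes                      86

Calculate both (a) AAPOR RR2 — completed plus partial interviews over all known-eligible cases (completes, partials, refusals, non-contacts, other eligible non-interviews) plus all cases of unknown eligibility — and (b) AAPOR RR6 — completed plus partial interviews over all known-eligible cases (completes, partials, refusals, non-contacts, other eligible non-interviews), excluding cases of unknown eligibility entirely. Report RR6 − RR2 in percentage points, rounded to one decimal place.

5.0

Num → 86 + 7 = 93
Denominator → 86 + 7 + 35 + 52 + 8 + 21 = 209
RR2 = 93 / 209 = 0.4450
Denominator → 86 + 7 + 35 + 52 + 8 = 188
RR6 = 93 / 188 = 0.4947
Difference = 49.47 − 44.50 = 4.97 percentage points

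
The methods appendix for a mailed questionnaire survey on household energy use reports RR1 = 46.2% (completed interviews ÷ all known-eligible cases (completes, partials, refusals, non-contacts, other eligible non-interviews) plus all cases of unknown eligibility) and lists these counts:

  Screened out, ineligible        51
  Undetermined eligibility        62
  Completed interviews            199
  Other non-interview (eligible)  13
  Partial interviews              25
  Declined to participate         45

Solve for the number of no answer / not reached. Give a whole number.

RR1 = 199 / D = 0.462
D = 199 / 0.462 = 430.7
Rest of base = 344
no answer / not reached = 430.7 − 344 ≈ 87

87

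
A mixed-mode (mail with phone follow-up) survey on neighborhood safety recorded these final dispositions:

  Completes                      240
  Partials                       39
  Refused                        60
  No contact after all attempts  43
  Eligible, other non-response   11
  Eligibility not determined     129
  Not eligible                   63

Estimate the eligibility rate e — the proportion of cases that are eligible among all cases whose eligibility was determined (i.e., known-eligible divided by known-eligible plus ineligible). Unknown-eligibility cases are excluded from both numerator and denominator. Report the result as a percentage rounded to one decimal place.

86.2%

Determined eligible → 240 + 39 + 60 + 43 + 11 = 393
e = 393 / (393 + 63) = 393 / 456 = 0.8618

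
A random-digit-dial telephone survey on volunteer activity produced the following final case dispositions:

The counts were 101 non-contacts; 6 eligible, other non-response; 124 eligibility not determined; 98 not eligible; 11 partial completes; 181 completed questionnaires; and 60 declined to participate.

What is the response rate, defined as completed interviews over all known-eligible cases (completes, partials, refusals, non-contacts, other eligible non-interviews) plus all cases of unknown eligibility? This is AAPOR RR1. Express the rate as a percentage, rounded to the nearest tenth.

37.5%

Top = 181
Denominator = 181 + 11 + 60 + 101 + 6 + 124 = 483
RR1 = 181 / 483 = 0.3747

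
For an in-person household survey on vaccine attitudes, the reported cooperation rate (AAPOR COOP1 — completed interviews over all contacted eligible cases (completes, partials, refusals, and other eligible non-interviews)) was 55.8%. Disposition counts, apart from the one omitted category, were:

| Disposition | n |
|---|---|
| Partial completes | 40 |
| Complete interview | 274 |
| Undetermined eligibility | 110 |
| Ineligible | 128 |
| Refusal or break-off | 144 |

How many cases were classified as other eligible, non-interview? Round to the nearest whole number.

33

COOP1 = 274 / D = 0.558
D = 274 / 0.558 = 491.0
Rest of base = 458
other eligible, non-interview = 491.0 − 458 ≈ 33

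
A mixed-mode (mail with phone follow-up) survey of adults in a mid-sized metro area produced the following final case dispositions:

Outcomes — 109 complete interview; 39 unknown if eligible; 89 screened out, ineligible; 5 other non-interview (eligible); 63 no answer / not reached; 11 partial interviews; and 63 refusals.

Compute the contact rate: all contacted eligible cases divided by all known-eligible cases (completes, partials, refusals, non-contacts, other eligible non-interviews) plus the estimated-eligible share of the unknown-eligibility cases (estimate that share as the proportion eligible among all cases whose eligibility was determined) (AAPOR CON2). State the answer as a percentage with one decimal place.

Num → 109 + 11 + 63 + 5 = 188
Eligible (known) → 109 + 11 + 63 + 63 + 5 = 251
e = 251 / (251 + 89) = 251 / 340 = 0.7382
Eligible share of unknowns → 0.7382 × 39 = 28.79
Denom → 251 + 28.79 = 279.79
CON2 = 188 / 279.79 = 0.6719

67.2%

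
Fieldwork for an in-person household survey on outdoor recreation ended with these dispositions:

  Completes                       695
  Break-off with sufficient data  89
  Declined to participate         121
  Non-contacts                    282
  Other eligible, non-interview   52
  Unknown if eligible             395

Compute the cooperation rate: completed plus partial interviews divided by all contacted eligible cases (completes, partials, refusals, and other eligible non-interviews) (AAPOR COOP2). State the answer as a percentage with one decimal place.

Numerator: 695 + 89 = 784
Denominator: 695 + 89 + 121 + 52 = 957
COOP2 = 784 / 957 = 0.8192

81.9%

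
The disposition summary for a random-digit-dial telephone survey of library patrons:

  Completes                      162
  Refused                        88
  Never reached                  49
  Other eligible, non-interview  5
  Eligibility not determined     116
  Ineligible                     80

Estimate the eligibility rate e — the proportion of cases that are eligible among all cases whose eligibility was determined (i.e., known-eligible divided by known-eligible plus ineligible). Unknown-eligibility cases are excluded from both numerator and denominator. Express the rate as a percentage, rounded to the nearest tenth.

79.2%

Known eligible: 162 + 88 + 49 + 5 = 304
e = 304 / (304 + 80) = 304 / 384 = 0.7917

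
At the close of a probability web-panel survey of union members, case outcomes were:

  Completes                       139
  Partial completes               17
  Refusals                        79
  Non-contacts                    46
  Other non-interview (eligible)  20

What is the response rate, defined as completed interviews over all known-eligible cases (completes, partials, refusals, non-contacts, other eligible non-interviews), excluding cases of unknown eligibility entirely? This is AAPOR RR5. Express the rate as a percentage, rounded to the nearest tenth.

46.2%

Numerator = 139
Base = 139 + 17 + 79 + 46 + 20 = 301
RR5 = 139 / 301 = 0.4618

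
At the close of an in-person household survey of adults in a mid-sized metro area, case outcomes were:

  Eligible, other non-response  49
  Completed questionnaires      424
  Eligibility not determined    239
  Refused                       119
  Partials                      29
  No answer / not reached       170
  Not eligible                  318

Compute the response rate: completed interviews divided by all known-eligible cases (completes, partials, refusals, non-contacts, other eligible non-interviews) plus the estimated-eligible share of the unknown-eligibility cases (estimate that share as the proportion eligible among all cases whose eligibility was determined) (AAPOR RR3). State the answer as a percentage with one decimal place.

Top = 424
Determined eligible = 424 + 29 + 119 + 170 + 49 = 791
e = 791 / (791 + 318) = 791 / 1109 = 0.7133
Estimated eligible among unknowns = 0.7133 × 239 = 170.48
Denominator = 791 + 170.48 = 961.48
RR3 = 424 / 961.48 = 0.4410

44.1%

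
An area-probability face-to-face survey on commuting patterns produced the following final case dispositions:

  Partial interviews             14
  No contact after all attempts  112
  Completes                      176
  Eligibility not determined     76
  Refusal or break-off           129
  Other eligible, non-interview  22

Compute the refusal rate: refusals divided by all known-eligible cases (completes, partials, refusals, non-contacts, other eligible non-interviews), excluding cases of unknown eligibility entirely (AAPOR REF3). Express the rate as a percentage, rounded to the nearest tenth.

Top → 129
Base → 176 + 14 + 129 + 112 + 22 = 453
REF3 = 129 / 453 = 0.2848

28.5%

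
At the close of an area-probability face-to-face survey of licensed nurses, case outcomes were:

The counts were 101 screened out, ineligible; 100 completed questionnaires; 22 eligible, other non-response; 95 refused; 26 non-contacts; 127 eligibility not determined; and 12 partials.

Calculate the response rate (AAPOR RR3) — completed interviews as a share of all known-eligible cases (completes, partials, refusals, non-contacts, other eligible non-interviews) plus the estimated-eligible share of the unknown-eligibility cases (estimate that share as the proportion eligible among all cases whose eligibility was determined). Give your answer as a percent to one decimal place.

28.9%

Num: 100
Known eligible: 100 + 12 + 95 + 26 + 22 = 255
e = 255 / (255 + 101) = 255 / 356 = 0.7163
e × U: 0.7163 × 127 = 90.97
Denominator: 255 + 90.97 = 345.97
RR3 = 100 / 345.97 = 0.2890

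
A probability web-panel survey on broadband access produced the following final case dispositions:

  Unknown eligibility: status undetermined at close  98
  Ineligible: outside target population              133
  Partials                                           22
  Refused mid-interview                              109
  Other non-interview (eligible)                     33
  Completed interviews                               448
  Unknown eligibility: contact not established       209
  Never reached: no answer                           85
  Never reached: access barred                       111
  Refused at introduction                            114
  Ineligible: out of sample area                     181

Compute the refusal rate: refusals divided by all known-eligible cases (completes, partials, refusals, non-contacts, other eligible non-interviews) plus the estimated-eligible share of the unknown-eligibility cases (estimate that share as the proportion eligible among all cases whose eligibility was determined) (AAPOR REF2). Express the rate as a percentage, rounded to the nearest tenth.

Refusals = 114 + 109 = 223
No answer / not reached = 85 + 111 = 196
Unknown eligibility = 209 + 98 = 307
Out of scope = 133 + 181 = 314
Top = 223
Eligible (known) = 448 + 22 + 223 + 196 + 33 = 922
e = 922 / (922 + 314) = 922 / 1236 = 0.7460
e × U = 0.7460 × 307 = 229.02
Base = 922 + 229.02 = 1151.02
REF2 = 223 / 1151.02 = 0.1937

19.4%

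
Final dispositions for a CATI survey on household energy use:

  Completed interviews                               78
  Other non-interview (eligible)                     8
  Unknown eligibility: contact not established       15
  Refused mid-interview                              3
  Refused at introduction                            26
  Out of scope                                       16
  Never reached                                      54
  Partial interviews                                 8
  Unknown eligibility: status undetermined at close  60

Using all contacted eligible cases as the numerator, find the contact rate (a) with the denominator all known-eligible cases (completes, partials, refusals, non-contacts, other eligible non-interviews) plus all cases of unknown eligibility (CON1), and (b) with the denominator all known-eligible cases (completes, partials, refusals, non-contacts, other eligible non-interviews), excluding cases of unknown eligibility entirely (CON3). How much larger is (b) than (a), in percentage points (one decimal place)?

Refusals = 26 + 3 = 29
Unknown if eligible = 15 + 60 = 75
Num: 78 + 8 + 29 + 8 = 123
Base: 78 + 8 + 29 + 54 + 8 + 75 = 252
CON1 = 123 / 252 = 0.4881
Base: 78 + 8 + 29 + 54 + 8 = 177
CON3 = 123 / 177 = 0.6949
Difference = 69.49 − 48.81 = 20.68 percentage points

20.7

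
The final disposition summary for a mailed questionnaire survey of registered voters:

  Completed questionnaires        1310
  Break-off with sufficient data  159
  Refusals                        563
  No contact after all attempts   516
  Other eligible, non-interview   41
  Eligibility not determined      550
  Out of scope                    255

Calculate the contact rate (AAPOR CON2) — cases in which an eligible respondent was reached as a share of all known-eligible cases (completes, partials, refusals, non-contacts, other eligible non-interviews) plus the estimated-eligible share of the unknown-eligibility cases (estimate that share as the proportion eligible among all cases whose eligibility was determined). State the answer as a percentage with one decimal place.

Num: 1310 + 159 + 563 + 41 = 2073
Known eligible: 1310 + 159 + 563 + 516 + 41 = 2589
e = 2589 / (2589 + 255) = 2589 / 2844 = 0.9103
Estimated eligible among unknowns: 0.9103 × 550 = 500.67
Denominator: 2589 + 500.67 = 3089.67
CON2 = 2073 / 3089.67 = 0.6709

67.1%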